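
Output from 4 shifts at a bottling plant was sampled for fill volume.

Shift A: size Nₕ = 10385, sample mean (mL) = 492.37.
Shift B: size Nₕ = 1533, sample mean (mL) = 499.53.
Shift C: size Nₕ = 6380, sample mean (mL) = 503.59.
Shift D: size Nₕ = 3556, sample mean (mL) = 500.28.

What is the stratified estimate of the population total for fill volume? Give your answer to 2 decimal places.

Estimate total by summing Nₕ·x̄ₕ over strata.
10385·492.37 + 1533·499.53 + 6380·503.59 + 3556·500.28 = 5113262.45 + 765779.49 + 3212904.2 + 1778995.68 = 10870941.82.

10870941.82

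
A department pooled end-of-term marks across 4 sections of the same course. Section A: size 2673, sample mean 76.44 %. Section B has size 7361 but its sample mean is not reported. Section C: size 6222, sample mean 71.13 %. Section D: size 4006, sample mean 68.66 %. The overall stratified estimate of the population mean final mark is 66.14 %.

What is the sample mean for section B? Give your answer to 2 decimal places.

N = 2673 + 7361 + 6222 + 4006 = 20262.
Overall total = μ·N = 66.14·20262 = 1340128.68.
Subtract the known strata: 2673·76.44 + 6222·71.13 + 4006·68.66 = 921946.94.
Remaining total for section B: 1340128.68 − 921946.94 = 418181.74.
Divide by its size: 418181.74 / 7361 = 56.8105... → 56.81.

56.81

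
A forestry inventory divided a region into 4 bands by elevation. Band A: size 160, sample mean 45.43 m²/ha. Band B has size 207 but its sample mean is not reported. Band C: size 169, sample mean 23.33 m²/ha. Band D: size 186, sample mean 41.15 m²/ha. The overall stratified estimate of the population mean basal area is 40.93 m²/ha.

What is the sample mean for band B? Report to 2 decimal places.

N = 160 + 207 + 169 + 186 = 722.
Overall total = μ·N = 40.93·722 = 29551.46.
Subtract the known strata: 160·45.43 + 169·23.33 + 186·41.15 = 18865.47.
Remaining total for band B: 29551.46 − 18865.47 = 10685.99.
Divide by its size: 10685.99 / 207 = 51.6231... → 51.62.

51.62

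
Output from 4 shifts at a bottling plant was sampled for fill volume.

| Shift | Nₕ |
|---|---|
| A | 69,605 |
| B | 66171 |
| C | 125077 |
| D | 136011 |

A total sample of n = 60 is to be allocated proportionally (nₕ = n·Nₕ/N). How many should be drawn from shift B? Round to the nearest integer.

10

N = 69605 + 66171 + 125077 + 136011 = 396864.
n_B = 60·66171/396864 = 10.004... → 10.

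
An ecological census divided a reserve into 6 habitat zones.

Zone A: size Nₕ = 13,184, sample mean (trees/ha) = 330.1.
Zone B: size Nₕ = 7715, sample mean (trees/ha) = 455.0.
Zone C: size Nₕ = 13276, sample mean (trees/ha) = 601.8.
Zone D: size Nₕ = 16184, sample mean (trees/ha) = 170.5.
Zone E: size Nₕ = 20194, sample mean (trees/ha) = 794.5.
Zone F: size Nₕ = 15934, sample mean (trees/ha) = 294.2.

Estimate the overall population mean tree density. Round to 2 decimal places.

454.90

N = 86487; weights Wₕ = Nₕ/N = (0.1524, 0.0892, 0.1535, 0.1871, 0.2335, 0.1842).
x̄_st = Σ Wₕ·x̄ₕ = 0.1524·330.1 + 0.0892·455.0 + 0.1535·601.8 + 0.1871·170.5 + 0.2335·794.5 + 0.1842·294.2 ≈ 454.9024...
→ 454.90.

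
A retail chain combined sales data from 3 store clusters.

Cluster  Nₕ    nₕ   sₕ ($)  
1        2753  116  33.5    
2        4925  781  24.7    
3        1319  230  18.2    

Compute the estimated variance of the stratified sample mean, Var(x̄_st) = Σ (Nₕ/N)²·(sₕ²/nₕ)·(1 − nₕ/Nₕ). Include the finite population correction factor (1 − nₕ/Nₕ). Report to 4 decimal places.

1.0902

N = 8997; Wₕ = Nₕ/N.
cluster 1: (2753/8997)²·33.5²/116·(1 − 116/2753) = 0.8676659
cluster 2: (4925/8997)²·24.7²/781·(1 − 781/4925) = 0.1969579
cluster 3: (1319/8997)²·18.2²/230·(1 − 230/1319) = 0.0255560
Sum = 1.0901798 → 1.0902.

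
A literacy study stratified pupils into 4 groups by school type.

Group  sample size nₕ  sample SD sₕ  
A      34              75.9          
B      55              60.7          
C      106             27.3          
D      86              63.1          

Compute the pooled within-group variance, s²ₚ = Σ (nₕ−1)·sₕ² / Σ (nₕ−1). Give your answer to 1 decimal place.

2908.9

A: (34−1)·75.9² = 33·5760.81 = 190106.73
B: (55−1)·60.7² = 54·3684.49 = 198962.46
C: (106−1)·27.3² = 105·745.29 = 78255.45
D: (86−1)·63.1² = 85·3981.61 = 338436.85
Numerator = 805761.49; denominator = Σ(nₕ−1) = 277.
s²ₚ = 805761.49/277 = 2908.886... → 2908.9.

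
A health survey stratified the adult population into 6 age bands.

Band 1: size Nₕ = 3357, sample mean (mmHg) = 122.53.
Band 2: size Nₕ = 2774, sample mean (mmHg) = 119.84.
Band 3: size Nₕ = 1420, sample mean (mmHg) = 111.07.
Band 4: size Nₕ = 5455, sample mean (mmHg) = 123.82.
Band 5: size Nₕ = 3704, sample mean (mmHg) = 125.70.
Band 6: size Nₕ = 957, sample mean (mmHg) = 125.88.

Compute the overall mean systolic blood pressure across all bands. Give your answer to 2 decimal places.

122.43

N = 17667; weights Wₕ = Nₕ/N = (0.1900, 0.1570, 0.0804, 0.3088, 0.2097, 0.0542).
x̄_st = Σ Wₕ·x̄ₕ = 0.1900·122.53 + 0.1570·119.84 + 0.0804·111.07 + 0.3088·123.82 + 0.2097·125.70 + 0.0542·125.88 ≈ 122.4309...
→ 122.43.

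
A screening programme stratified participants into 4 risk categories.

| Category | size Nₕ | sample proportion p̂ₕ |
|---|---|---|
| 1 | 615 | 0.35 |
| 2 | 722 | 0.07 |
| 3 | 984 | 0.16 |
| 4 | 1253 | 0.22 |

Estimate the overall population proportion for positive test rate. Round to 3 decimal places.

Wₕ = Nₕ/N with N = 3574: 0.1721, 0.2020, 0.2753, 0.3506.
p̂_st = 0.1721·0.35 + 0.2020·0.07 + 0.2753·0.16 + 0.3506·0.22 ≈ 0.19555... → 0.196.

0.196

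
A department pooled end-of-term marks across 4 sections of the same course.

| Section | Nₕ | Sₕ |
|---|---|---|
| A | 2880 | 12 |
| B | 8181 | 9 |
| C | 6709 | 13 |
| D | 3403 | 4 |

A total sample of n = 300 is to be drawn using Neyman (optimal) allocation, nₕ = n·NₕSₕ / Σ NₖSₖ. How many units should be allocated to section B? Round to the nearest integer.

A: NₕSₕ = 2880·12 = 34560
B: NₕSₕ = 8181·9 = 73629
C: NₕSₕ = 6709·13 = 87217
D: NₕSₕ = 3403·4 = 13612
Σ NₕSₕ = 209018.
n_B = 300·73629/209018 = 105.678... → 106.

106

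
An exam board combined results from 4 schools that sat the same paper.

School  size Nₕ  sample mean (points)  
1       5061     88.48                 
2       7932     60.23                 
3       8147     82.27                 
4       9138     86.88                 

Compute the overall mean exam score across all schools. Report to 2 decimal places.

N = 5061 + 7932 + 8147 + 9138 = 30278.
Overall mean = Σ (Nₕ/N)·x̄ₕ — weight by population share, not a simple average.
Σ Nₕx̄ₕ = 5061·88.48 + 7932·60.23 + 8147·82.27 + 9138·86.88 = 447797.28 + 477744.36 + 670253.69 + 793909.44 = 2389704.77.
Divide by N: 2389704.77 / 30278 = 78.9254... → 78.93.

78.93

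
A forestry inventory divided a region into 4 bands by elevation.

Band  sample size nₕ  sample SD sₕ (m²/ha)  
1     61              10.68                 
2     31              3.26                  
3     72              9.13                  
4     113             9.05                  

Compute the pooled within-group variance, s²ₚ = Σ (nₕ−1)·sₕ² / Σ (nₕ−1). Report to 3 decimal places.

81.516

1: (61−1)·10.68² = 60·114.0624 = 6843.744
2: (31−1)·3.26² = 30·10.6276 = 318.828
3: (72−1)·9.13² = 71·83.3569 = 5918.3399
4: (113−1)·9.05² = 112·81.9025 = 9173.08
Numerator = 22253.9919; denominator = Σ(nₕ−1) = 273.
s²ₚ = 22253.9919/273 = 81.51645... → 81.516.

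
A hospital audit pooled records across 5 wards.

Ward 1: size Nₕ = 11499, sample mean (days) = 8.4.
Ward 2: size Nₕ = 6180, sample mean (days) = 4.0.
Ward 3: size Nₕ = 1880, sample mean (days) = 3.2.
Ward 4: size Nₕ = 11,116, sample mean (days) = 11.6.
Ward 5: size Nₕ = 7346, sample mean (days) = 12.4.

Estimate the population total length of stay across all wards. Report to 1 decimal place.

347363.6

Estimate total by summing Nₕ·x̄ₕ over strata.
11499·8.4 + 6180·4.0 + 1880·3.2 + 11116·11.6 + 7346·12.4 = 96591.6 + 24720 + 6016 + 128945.6 + 91090.4 = 347363.6.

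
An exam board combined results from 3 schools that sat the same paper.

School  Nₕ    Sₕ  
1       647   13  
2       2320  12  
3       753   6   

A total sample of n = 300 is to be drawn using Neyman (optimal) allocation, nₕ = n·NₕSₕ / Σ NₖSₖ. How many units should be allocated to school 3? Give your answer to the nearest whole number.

33

Σ NₕSₕ = 647·13 + 2320·12 + 753·6 = 40769.
Share for 3: 4518/40769 = 0.11082.
n_3 = 300 × 0.11082 = 33.246... → 33.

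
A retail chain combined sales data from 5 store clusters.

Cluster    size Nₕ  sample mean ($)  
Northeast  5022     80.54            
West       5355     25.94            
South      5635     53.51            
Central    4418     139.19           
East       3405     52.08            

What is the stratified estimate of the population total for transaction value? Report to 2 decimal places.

Estimate total by summing Nₕ·x̄ₕ over strata.
5022·80.54 + 5355·25.94 + 5635·53.51 + 4418·139.19 + 3405·52.08 = 404471.88 + 138908.7 + 301528.85 + 614941.42 + 177332.4 = 1637183.25.

1637183.25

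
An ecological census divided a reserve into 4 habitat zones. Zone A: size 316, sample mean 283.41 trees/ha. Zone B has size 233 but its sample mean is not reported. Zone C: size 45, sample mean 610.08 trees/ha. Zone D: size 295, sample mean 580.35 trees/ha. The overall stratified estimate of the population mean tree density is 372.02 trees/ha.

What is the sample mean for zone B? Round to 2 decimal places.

182.45

N = 316 + 233 + 45 + 295 = 889.
Overall total = μ·N = 372.02·889 = 330725.78.
Subtract the known strata: 316·283.41 + 45·610.08 + 295·580.35 = 288214.41.
Remaining total for zone B: 330725.78 − 288214.41 = 42511.37.
Divide by its size: 42511.37 / 233 = 182.4522... → 182.45.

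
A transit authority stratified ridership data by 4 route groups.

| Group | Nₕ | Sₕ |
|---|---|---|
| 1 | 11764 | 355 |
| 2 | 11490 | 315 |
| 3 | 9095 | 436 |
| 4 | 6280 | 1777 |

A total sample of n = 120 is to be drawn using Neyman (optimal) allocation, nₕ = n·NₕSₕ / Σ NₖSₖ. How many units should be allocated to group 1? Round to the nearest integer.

1: NₕSₕ = 11764·355 = 4176220
2: NₕSₕ = 11490·315 = 3619350
3: NₕSₕ = 9095·436 = 3965420
4: NₕSₕ = 6280·1777 = 11159560
Σ NₕSₕ = 22920550.
n_1 = 120·4176220/22920550 = 21.865... → 22.

22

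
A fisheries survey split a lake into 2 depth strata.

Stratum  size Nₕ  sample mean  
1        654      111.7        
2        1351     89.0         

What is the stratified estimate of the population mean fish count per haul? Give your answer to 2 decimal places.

x̄_st = (Σ Nₕx̄ₕ) / (Σ Nₕ) = (654·111.7 + 1351·89.0) / 2005
= 193290.8 / 2005 = 96.4044... → 96.40.

96.40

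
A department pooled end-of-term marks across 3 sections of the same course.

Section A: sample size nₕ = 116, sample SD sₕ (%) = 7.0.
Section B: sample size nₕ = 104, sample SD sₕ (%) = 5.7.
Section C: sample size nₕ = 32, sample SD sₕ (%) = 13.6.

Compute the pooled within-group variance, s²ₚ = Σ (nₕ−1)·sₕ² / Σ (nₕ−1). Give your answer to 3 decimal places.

59.097

Degrees of freedom: 115 + 103 + 31 = 249.
Σ(nₕ−1)sₕ² = 115·49 + 103·32.49 + 31·184.96 = 14715.23.
s²ₚ = 14715.23 / 249 = 59.09731... → 59.097.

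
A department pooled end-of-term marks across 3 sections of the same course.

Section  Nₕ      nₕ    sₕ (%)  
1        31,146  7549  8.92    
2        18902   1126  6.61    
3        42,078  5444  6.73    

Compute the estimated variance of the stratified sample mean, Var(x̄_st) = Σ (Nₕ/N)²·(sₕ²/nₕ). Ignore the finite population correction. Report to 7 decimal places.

0.0045738

N = 92126. Term for each stratum: Wₕ²sₕ²/nₕ.
Var(x̄_st) = 0.0012047042 + 0.0016334868 + 0.0017356324 = 0.0045738234 → 0.0045738.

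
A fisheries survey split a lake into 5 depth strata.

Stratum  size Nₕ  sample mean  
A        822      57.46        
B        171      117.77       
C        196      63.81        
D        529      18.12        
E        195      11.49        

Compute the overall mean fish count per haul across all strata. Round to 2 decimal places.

47.94

N = 822 + 171 + 196 + 529 + 195 = 1913.
Overall mean = Σ (Nₕ/N)·x̄ₕ — weight by population share, not a simple average.
Σ Nₕx̄ₕ = 822·57.46 + 171·117.77 + 196·63.81 + 529·18.12 + 195·11.49 = 47232.12 + 20138.67 + 12506.76 + 9585.48 + 2240.55 = 91703.58.
Divide by N: 91703.58 / 1913 = 47.9371... → 47.94.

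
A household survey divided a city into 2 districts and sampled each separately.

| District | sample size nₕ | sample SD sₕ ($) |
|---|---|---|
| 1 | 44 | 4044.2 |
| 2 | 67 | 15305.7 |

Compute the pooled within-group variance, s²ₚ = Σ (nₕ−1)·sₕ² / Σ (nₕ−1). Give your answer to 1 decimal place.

1: (44−1)·4044.2² = 43·16355553.64 = 703288806.52
2: (67−1)·15305.7² = 66·234264452.49 = 15461453864.34
Numerator = 16164742670.86; denominator = Σ(nₕ−1) = 109.
s²ₚ = 16164742670.86/109 = 148300391.476... → 148300391.5.

148300391.5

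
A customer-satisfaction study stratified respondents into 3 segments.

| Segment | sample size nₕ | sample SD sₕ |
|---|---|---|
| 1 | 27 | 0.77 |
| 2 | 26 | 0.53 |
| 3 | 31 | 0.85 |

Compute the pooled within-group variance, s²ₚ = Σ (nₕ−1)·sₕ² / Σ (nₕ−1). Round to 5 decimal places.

1: (27−1)·0.77² = 26·0.5929 = 15.4154
2: (26−1)·0.53² = 25·0.2809 = 7.0225
3: (31−1)·0.85² = 30·0.7225 = 21.675
Numerator = 44.1129; denominator = Σ(nₕ−1) = 81.
s²ₚ = 44.1129/81 = 0.5446037... → 0.54460.

0.54460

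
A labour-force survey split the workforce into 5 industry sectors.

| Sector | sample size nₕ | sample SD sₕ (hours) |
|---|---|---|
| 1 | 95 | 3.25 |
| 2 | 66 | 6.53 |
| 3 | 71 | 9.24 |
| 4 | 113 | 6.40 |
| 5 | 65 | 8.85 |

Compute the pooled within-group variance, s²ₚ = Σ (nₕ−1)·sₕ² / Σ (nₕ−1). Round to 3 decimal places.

1: (95−1)·3.25² = 94·10.5625 = 992.875
2: (66−1)·6.53² = 65·42.6409 = 2771.6585
3: (71−1)·9.24² = 70·85.3776 = 5976.432
4: (113−1)·6.40² = 112·40.96 = 4587.52
5: (65−1)·8.85² = 64·78.3225 = 5012.64
Numerator = 19341.1255; denominator = Σ(nₕ−1) = 405.
s²ₚ = 19341.1255/405 = 47.75587... → 47.756.

47.756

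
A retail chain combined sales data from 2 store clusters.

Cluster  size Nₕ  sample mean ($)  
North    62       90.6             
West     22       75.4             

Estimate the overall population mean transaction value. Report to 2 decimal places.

86.62

N = 62 + 22 = 84.
Weight each subgroup mean by Nₕ/N and sum.
Σ Nₕx̄ₕ = 62·90.6 + 22·75.4 = 5617.2 + 1658.8 = 7276.
Divide by N: 7276 / 84 = 86.6190... → 86.62.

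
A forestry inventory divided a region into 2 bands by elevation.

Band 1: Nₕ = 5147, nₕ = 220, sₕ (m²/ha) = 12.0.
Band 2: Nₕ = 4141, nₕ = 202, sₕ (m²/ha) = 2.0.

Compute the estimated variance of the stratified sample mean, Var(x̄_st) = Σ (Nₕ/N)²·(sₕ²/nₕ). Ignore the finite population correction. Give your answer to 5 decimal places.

N = 9288; Wₕ = Nₕ/N.
band 1: (5147/9288)²·12.0²/220 = 0.20100355
band 2: (4141/9288)²·2.0²/202 = 0.00393618
Sum = 0.20493973 → 0.20494.

0.20494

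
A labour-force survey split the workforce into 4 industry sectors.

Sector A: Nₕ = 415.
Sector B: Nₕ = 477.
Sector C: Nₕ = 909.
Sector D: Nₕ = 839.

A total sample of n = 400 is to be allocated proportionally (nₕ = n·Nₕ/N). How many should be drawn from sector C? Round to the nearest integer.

138

N = 415 + 477 + 909 + 839 = 2640.
n_C = 400·909/2640 = 137.727... → 138.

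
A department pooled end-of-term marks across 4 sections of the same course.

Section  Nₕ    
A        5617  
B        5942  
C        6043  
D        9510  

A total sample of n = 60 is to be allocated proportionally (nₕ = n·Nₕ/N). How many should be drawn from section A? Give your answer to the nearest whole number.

12

Share of section A = 5617/27112 = 0.20718.
Allocate 60 × 0.20718 = 12.431... → 12.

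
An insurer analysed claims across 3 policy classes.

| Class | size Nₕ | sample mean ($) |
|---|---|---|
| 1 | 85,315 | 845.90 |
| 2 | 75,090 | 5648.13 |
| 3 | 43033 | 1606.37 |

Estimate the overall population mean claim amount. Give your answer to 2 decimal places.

2779.29

N = 85315 + 75090 + 43033 = 203438.
The stratified mean weights each stratum mean by its population share Nₕ/N.
Σ Nₕx̄ₕ = 85315·845.90 + 75090·5648.13 + 43033·1606.37 = 72167958.5 + 424118081.7 + 69126920.21 = 565412960.41.
Divide by N: 565412960.41 / 203438 = 2779.2888... → 2779.29.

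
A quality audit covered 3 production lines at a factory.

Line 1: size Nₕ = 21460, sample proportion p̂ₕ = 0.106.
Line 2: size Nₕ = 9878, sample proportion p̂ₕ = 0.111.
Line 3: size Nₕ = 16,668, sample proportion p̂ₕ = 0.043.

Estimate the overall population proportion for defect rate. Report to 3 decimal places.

Wₕ = Nₕ/N with N = 48006: 0.4470, 0.2058, 0.3472.
p̂_st = 0.4470·0.106 + 0.2058·0.111 + 0.3472·0.043 ≈ 0.08515... → 0.085.

0.085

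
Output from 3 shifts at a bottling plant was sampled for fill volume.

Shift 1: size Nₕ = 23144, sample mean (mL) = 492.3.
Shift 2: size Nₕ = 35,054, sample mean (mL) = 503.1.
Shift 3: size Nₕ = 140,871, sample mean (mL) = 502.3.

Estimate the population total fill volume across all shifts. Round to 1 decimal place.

99788961.9

Population total = Σ Nₕ·x̄ₕ (each stratum's size times its mean).
23144·492.3 + 35054·503.1 + 140871·502.3 = 11393791.2 + 17635667.4 + 70759503.3 = 99788961.9.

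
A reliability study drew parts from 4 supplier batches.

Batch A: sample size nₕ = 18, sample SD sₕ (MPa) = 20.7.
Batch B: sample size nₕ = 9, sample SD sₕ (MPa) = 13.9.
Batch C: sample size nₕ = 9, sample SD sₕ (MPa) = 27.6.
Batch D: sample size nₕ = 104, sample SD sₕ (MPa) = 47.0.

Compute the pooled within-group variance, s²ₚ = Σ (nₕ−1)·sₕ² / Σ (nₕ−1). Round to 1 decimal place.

1782.7

A: (18−1)·20.7² = 17·428.49 = 7284.33
B: (9−1)·13.9² = 8·193.21 = 1545.68
C: (9−1)·27.6² = 8·761.76 = 6094.08
D: (104−1)·47.0² = 103·2209 = 227527
Numerator = 242451.09; denominator = Σ(nₕ−1) = 136.
s²ₚ = 242451.09/136 = 1782.729... → 1782.7.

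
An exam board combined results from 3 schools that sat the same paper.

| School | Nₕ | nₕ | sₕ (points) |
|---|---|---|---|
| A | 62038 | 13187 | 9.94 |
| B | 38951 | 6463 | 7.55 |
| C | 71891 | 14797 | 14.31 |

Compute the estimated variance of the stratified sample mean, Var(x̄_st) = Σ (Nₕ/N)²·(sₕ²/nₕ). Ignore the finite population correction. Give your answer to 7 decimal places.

0.0038057

N = 172880; Wₕ = Nₕ/N.
school A: (62038/172880)²·9.94²/13187 = 0.0009648345
school B: (38951/172880)²·7.55²/6463 = 0.0004477210
school C: (71891/172880)²·14.31²/14797 = 0.0023931236
Sum = 0.0038056791 → 0.0038057.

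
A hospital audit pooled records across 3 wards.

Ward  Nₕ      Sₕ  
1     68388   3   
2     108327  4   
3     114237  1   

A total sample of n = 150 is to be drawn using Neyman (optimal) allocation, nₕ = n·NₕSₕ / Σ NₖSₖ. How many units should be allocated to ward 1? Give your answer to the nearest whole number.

Σ NₕSₕ = 68388·3 + 108327·4 + 114237·1 = 752709.
Share for 1: 205164/752709 = 0.27257.
n_1 = 150 × 0.27257 = 40.885... → 41.

41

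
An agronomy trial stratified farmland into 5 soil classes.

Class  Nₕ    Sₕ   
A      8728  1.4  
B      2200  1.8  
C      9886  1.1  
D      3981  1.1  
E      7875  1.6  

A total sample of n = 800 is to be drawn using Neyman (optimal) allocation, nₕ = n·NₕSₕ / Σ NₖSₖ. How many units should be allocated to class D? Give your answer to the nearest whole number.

A: NₕSₕ = 8728·1.4 = 12219.2
B: NₕSₕ = 2200·1.8 = 3960
C: NₕSₕ = 9886·1.1 = 10874.6
D: NₕSₕ = 3981·1.1 = 4379.1
E: NₕSₕ = 7875·1.6 = 12600
Σ NₕSₕ = 44032.9.
n_D = 800·4379.1/44032.9 = 79.561... → 80.

80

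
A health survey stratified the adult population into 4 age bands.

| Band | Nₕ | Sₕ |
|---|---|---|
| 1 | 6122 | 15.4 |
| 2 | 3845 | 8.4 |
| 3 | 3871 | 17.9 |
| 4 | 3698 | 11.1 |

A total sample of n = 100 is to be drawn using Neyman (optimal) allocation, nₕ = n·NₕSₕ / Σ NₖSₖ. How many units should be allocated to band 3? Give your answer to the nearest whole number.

1: NₕSₕ = 6122·15.4 = 94278.8
2: NₕSₕ = 3845·8.4 = 32298
3: NₕSₕ = 3871·17.9 = 69290.9
4: NₕSₕ = 3698·11.1 = 41047.8
Σ NₕSₕ = 236915.5.
n_3 = 100·69290.9/236915.5 = 29.247... → 29.

29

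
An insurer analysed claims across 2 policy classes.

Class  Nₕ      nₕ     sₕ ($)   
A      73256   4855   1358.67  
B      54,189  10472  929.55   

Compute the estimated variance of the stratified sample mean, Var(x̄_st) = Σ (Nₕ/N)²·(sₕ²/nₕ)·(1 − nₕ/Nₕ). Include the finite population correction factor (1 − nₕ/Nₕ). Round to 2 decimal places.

N = 127445. Term for each stratum: Wₕ²sₕ²/nₕ·(1−nₕ/Nₕ).
Var(x̄_st) = 117.30021 + 12.03460 = 129.33481 → 129.33.

129.33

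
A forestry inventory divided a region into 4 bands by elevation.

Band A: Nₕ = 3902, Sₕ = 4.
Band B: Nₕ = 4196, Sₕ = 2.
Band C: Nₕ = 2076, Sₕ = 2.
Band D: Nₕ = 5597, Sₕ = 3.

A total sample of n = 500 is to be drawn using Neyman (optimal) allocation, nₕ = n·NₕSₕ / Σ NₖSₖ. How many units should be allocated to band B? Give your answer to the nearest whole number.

Σ NₕSₕ = 3902·4 + 4196·2 + 2076·2 + 5597·3 = 44943.
Share for B: 8392/44943 = 0.18673.
n_B = 500 × 0.18673 = 93.363... → 93.

93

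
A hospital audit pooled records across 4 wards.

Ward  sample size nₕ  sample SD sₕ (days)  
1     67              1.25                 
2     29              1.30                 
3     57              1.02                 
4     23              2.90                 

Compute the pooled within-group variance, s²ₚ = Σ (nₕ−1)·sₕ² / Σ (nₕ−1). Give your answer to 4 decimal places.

1: (67−1)·1.25² = 66·1.5625 = 103.125
2: (29−1)·1.30² = 28·1.69 = 47.32
3: (57−1)·1.02² = 56·1.0404 = 58.2624
4: (23−1)·2.90² = 22·8.41 = 185.02
Numerator = 393.7274; denominator = Σ(nₕ−1) = 172.
s²ₚ = 393.7274/172 = 2.289113... → 2.2891.

2.2891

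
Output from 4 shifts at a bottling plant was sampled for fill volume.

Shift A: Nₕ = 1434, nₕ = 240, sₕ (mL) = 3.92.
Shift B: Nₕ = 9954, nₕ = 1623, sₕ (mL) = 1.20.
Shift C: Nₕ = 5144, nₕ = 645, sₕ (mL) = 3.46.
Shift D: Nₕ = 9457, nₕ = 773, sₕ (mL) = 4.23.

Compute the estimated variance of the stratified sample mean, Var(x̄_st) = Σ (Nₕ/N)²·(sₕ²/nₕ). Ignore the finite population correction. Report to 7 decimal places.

0.0041172

N = 25989. Term for each stratum: Wₕ²sₕ²/nₕ.
Var(x̄_st) = 0.0001949306 + 0.0001301548 + 0.0007271354 + 0.0030649887 = 0.0041172095 → 0.0041172.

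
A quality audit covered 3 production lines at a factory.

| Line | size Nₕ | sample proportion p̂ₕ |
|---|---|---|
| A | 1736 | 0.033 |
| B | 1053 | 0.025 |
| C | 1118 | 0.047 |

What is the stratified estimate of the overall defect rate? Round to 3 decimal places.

Wₕ = Nₕ/N with N = 3907: 0.4443, 0.2695, 0.2862.
p̂_st = 0.4443·0.033 + 0.2695·0.025 + 0.2862·0.047 ≈ 0.03485... → 0.035.

0.035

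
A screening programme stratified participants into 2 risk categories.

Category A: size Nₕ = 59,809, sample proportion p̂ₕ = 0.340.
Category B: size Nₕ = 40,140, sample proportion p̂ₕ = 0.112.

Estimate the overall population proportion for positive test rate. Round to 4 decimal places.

0.2484

Wₕ = Nₕ/N with N = 99949: 0.5984, 0.4016.
p̂_st = 0.5984·0.340 + 0.4016·0.112 ≈ 0.248434... → 0.2484.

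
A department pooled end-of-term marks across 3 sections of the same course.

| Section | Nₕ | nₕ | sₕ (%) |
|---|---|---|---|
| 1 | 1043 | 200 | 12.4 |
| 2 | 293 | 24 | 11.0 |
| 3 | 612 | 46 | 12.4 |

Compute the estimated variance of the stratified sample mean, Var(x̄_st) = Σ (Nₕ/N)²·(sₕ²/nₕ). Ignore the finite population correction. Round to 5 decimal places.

0.66438

N = 1948. Term for each stratum: Wₕ²sₕ²/nₕ.
Var(x̄_st) = 0.22039619 + 0.11405950 + 0.32992139 = 0.66437709 → 0.66438.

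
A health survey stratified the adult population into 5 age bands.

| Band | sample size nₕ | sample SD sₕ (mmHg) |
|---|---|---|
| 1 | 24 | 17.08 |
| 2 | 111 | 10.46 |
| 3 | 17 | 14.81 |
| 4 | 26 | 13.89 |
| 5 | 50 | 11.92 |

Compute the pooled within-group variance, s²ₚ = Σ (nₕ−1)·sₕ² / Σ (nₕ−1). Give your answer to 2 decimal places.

152.65

Degrees of freedom: 23 + 110 + 16 + 25 + 49 = 223.
Σ(nₕ−1)sₕ² = 23·291.7264 + 110·109.4116 + 16·219.3361 + 25·192.9321 + 49·142.0864 = 34039.8969.
s²ₚ = 34039.8969 / 223 = 152.6453... → 152.65.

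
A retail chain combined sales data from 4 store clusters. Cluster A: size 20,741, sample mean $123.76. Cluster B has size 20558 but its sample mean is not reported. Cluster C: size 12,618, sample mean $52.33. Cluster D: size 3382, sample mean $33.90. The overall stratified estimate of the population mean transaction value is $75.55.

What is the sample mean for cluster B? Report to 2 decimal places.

48.01

Σ Nₕx̄ₕ = N·μ, so 20558·x̄_B = 57299·75.55 − (20741·123.76 + 12618·52.33 + 3382·33.90).
= 4328939.45 − 3341855.9 = 987083.55.
x̄_B = 987083.55 / 20558 = 48.0146... → 48.01.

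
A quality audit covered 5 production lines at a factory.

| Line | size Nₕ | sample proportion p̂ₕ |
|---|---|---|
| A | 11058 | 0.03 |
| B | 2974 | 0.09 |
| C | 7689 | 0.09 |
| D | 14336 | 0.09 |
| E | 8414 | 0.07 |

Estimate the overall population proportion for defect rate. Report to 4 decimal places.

Wₕ = Nₕ/N with N = 44471: 0.2487, 0.0669, 0.1729, 0.3224, 0.1892.
p̂_st = 0.2487·0.03 + 0.0669·0.09 + 0.1729·0.09 + 0.3224·0.09 + 0.1892·0.07 ≈ 0.071297... → 0.0713.

0.0713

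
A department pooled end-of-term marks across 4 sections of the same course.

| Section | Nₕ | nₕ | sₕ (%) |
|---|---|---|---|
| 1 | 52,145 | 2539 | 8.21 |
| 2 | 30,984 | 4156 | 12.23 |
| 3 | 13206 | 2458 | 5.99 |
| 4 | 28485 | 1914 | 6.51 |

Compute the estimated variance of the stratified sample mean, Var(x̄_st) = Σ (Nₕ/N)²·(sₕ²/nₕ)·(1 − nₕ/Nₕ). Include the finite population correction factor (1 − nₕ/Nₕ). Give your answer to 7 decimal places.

N = 124820. Term for each stratum: Wₕ²sₕ²/nₕ·(1−nₕ/Nₕ).
Var(x̄_st) = 0.0044075996 + 0.0019201484 + 0.0001329849 + 0.0010756620 = 0.0075363949 → 0.0075364.

0.0075364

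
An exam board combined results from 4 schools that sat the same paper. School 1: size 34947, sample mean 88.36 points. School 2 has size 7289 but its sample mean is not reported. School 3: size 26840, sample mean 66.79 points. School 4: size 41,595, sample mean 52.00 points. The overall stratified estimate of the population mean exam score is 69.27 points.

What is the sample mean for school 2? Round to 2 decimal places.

Σ Nₕx̄ₕ = N·μ, so 7289·x̄_2 = 110671·69.27 − (34947·88.36 + 26840·66.79 + 41595·52.00).
= 7666180.17 − 7043500.52 = 622679.65.
x̄_2 = 622679.65 / 7289 = 85.4273... → 85.43.

85.43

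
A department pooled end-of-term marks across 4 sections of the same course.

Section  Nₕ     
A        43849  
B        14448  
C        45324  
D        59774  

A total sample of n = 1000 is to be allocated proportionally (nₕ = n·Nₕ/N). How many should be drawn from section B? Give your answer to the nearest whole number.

88

Share of section B = 14448/163395 = 0.08842.
Allocate 1000 × 0.08842 = 88.424... → 88.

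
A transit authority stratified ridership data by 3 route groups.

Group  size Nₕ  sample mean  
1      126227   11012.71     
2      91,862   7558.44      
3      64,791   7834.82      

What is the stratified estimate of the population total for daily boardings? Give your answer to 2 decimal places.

2592060583.07

1: 126227·11012.71 = 1390101345.17
2: 91862·7558.44 = 694333415.28
3: 64791·7834.82 = 507625822.62
τ̂ = Σ Nₕx̄ₕ = 2592060583.07.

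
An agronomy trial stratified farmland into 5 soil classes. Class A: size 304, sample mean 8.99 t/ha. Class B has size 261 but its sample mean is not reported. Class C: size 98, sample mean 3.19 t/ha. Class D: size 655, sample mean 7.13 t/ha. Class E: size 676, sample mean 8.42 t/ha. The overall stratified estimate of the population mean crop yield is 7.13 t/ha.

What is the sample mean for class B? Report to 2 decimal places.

Σ Nₕx̄ₕ = N·μ, so 261·x̄_B = 1994·7.13 − (304·8.99 + 98·3.19 + 655·7.13 + 676·8.42).
= 14217.22 − 13407.65 = 809.57.
x̄_B = 809.57 / 261 = 3.1018... → 3.10.

3.10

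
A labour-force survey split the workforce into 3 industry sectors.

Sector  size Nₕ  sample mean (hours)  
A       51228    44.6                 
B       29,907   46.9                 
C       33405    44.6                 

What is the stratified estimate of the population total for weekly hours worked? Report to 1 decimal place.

5177270.1

A: 51228·44.6 = 2284768.8
B: 29907·46.9 = 1402638.3
C: 33405·44.6 = 1489863
τ̂ = Σ Nₕx̄ₕ = 5177270.1.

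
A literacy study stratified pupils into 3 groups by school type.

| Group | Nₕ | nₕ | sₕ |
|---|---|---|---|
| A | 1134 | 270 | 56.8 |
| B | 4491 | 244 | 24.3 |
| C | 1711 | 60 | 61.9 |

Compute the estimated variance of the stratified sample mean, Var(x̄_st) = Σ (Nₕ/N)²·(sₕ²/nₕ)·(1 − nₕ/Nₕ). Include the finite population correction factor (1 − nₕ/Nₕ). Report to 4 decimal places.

N = 7336; Wₕ = Nₕ/N.
group A: (1134/7336)²·56.8²/270·(1 − 270/1134) = 0.2175410
group B: (4491/7336)²·24.3²/244·(1 − 244/4491) = 0.8576881
group C: (1711/7336)²·61.9²/60·(1 − 60/1711) = 3.3520345
Sum = 4.4272636 → 4.4273.

4.4273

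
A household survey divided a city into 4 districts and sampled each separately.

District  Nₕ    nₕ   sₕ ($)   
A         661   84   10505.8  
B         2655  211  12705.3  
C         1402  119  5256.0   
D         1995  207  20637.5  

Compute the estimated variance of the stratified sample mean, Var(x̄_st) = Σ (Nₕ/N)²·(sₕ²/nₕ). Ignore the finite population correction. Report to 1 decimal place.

324251.9

N = 6713; Wₕ = Nₕ/N.
district A: (661/6713)²·10505.8²/84 = 12739.3889
district B: (2655/6713)²·12705.3²/211 = 119669.4099
district C: (1402/6713)²·5256.0²/119 = 10125.7333
district D: (1995/6713)²·20637.5²/207 = 181717.3240
Sum = 324251.8561 → 324251.9.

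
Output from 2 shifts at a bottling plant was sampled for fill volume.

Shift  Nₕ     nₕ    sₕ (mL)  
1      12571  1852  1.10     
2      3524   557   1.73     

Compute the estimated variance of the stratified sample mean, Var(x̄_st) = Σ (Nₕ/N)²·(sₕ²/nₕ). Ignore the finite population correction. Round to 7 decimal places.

N = 16095. Term for each stratum: Wₕ²sₕ²/nₕ.
Var(x̄_st) = 0.0003985677 + 0.0002575887 = 0.0006561564 → 0.0006562.

0.0006562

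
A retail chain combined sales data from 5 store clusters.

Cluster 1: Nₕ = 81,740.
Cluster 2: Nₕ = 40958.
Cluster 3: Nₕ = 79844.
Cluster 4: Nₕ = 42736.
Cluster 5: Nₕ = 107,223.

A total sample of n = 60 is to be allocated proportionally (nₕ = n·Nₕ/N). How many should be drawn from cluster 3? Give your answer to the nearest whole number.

14

N = 81740 + 40958 + 79844 + 42736 + 107223 = 352501.
n_3 = 60·79844/352501 = 13.590... → 14.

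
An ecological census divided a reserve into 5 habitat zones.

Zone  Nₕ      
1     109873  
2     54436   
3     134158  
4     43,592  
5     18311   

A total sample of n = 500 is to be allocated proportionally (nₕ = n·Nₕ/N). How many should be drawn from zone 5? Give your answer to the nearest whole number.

25

Share of zone 5 = 18311/360370 = 0.05081.
Allocate 500 × 0.05081 = 25.406... → 25.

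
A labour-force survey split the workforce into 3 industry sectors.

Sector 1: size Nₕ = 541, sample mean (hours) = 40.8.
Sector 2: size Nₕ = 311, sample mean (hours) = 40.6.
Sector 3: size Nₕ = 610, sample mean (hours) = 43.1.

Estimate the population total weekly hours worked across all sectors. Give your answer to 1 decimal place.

1: 541·40.8 = 22072.8
2: 311·40.6 = 12626.6
3: 610·43.1 = 26291
τ̂ = Σ Nₕx̄ₕ = 60990.4.

60990.4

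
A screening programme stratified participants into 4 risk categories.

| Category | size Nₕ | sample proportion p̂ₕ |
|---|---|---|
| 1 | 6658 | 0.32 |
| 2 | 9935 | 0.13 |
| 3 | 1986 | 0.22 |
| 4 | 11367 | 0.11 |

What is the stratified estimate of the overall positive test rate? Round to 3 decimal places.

0.171

N = 6658 + 9935 + 1986 + 11367 = 29946.
Overall proportion = Σ (Nₕ/N)·p̂ₕ.
Σ Nₕp̂ₕ = 2130.56 + 1291.55 + 436.92 + 1250.37 = 5109.4.
5109.4 / 29946 = 0.17062... → 0.171.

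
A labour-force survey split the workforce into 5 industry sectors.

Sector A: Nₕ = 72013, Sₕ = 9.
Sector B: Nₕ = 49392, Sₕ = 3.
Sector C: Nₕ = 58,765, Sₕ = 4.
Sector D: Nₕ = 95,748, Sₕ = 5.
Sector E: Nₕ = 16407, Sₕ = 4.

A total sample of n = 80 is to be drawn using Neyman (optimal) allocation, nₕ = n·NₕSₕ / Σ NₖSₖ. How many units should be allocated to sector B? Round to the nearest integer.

8

Σ NₕSₕ = 72013·9 + 49392·3 + 58765·4 + 95748·5 + 16407·4 = 1575721.
Share for B: 148176/1575721 = 0.09404.
n_B = 80 × 0.09404 = 7.523... → 8.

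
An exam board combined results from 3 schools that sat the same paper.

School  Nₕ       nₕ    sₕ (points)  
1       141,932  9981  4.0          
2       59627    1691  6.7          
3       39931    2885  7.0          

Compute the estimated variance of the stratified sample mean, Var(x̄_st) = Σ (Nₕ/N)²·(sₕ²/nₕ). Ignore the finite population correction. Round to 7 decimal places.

0.0026366

N = 241490; Wₕ = Nₕ/N.
school 1: (141932/241490)²·4.0²/9981 = 0.0005537430
school 2: (59627/241490)²·6.7²/1691 = 0.0016184289
school 3: (39931/241490)²·7.0²/2885 = 0.0004643787
Sum = 0.0026365506 → 0.0026366.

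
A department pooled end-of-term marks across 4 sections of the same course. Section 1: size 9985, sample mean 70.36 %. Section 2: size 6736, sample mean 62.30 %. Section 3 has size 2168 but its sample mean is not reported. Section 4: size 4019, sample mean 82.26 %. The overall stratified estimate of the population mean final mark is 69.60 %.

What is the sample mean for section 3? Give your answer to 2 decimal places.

65.31

N = 9985 + 6736 + 2168 + 4019 = 22908.
Overall total = μ·N = 69.60·22908 = 1594396.8.
Subtract the known strata: 9985·70.36 + 6736·62.30 + 4019·82.26 = 1452800.34.
Remaining total for section 3: 1594396.8 − 1452800.34 = 141596.46.
Divide by its size: 141596.46 / 2168 = 65.3120... → 65.31.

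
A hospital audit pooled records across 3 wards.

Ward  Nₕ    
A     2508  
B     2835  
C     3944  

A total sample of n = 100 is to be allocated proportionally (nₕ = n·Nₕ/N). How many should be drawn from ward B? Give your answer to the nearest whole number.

N = 2508 + 2835 + 3944 = 9287.
n_B = 100·2835/9287 = 30.527... → 31.

31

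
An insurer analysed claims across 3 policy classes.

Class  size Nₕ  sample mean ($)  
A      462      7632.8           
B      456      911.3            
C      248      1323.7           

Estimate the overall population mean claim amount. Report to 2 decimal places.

N = 462 + 456 + 248 = 1166.
Overall mean = Σ (Nₕ/N)·x̄ₕ — weight by population share, not a simple average.
Σ Nₕx̄ₕ = 462·7632.8 + 456·911.3 + 248·1323.7 = 3526353.6 + 415552.8 + 328277.6 = 4270184.
Divide by N: 4270184 / 1166 = 3662.2504... → 3662.25.

3662.25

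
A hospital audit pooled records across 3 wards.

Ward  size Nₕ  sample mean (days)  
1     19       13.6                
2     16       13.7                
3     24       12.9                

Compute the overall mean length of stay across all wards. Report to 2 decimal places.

N = 59; weights Wₕ = Nₕ/N = (0.3220, 0.2712, 0.4068).
x̄_st = Σ Wₕ·x̄ₕ = 0.3220·13.6 + 0.2712·13.7 + 0.4068·12.9 ≈ 13.3424...
→ 13.34.

13.34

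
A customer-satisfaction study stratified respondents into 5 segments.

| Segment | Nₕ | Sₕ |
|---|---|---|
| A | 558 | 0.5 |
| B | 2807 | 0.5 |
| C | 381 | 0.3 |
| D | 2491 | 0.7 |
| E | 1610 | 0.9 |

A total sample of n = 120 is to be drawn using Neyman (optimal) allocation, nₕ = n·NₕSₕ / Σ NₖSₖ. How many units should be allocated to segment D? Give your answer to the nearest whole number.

42

Σ NₕSₕ = 558·0.5 + 2807·0.5 + 381·0.3 + 2491·0.7 + 1610·0.9 = 4989.5.
Share for D: 1743.7/4989.5 = 0.34947.
n_D = 120 × 0.34947 = 41.937... → 42.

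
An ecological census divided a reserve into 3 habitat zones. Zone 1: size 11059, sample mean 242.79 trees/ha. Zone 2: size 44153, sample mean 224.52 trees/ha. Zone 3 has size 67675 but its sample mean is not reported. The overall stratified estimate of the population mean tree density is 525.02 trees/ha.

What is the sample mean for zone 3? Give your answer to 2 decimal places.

767.19

N = 11059 + 44153 + 67675 = 122887.
Overall total = μ·N = 525.02·122887 = 64518132.74.
Subtract the known strata: 11059·242.79 + 44153·224.52 = 12598246.17.
Remaining total for zone 3: 64518132.74 − 12598246.17 = 51919886.57.
Divide by its size: 51919886.57 / 67675 = 767.1945... → 767.19.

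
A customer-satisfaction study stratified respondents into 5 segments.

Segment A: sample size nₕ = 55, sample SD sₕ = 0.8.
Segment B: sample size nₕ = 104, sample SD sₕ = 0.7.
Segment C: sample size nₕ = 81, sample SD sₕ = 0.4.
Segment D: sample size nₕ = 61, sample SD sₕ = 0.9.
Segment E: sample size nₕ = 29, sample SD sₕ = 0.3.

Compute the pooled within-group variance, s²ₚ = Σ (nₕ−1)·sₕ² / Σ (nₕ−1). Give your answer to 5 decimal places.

0.45831

A: (55−1)·0.8² = 54·0.64 = 34.56
B: (104−1)·0.7² = 103·0.49 = 50.47
C: (81−1)·0.4² = 80·0.16 = 12.8
D: (61−1)·0.9² = 60·0.81 = 48.6
E: (29−1)·0.3² = 28·0.09 = 2.52
Numerator = 148.95; denominator = Σ(nₕ−1) = 325.
s²ₚ = 148.95/325 = 0.4583077... → 0.45831.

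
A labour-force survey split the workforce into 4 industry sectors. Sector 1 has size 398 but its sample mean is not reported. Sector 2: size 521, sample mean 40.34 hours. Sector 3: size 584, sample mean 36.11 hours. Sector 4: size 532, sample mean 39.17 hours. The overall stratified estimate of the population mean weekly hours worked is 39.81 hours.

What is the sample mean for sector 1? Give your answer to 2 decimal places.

45.40

Σ Nₕx̄ₕ = N·μ, so 398·x̄_1 = 2035·39.81 − (521·40.34 + 584·36.11 + 532·39.17).
= 81013.35 − 62943.82 = 18069.53.
x̄_1 = 18069.53 / 398 = 45.4008... → 45.40.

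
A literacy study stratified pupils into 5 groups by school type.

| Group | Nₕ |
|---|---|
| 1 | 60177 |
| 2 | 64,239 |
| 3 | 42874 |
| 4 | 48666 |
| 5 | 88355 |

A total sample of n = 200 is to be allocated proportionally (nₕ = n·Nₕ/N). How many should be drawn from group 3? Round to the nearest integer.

N = 60177 + 64239 + 42874 + 48666 + 88355 = 304311.
n_3 = 200·42874/304311 = 28.178... → 28.

28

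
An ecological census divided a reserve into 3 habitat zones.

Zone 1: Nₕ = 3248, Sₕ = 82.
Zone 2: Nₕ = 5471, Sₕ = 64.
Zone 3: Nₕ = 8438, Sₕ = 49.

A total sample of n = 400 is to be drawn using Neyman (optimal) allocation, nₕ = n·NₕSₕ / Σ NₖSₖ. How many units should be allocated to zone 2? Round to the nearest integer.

Σ NₕSₕ = 3248·82 + 5471·64 + 8438·49 = 1029942.
Share for 2: 350144/1029942 = 0.33996.
n_2 = 400 × 0.33996 = 135.986... → 136.

136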